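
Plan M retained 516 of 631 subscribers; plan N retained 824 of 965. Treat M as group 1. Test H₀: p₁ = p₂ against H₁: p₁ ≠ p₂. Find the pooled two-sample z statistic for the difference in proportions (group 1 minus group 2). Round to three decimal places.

z = -1.923

p̂₁ = 516/631 = 0.81775, p̂₂ = 824/965 = 0.85389.
Pooled p̂ = (516+824)/(631+965) = 1340/1596 = 0.83960.
SE = √(0.134673 × 0.00262106) = 0.01879.
z = (0.81775 − 0.85389)/0.01879 = -0.03614/0.01879 = -1.923.
p-value = 2·P(Z > 1.923) ≈ 0.0544.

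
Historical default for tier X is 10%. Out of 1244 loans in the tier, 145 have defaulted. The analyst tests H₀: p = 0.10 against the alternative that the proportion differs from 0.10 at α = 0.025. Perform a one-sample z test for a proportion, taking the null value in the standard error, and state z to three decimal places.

z = 1.947

p̂ = 145/1244 = 0.116559.
SE = √(p₀(1−p₀)/n) = √(0.09/1244) = 0.008506.
z = (0.116559 − 0.1)/0.008506 = 0.016559/0.008506 = 1.947.
p-value = 2·P(Z > 1.947) ≈ 0.0516, so at α = 0.025 we fail to reject H₀.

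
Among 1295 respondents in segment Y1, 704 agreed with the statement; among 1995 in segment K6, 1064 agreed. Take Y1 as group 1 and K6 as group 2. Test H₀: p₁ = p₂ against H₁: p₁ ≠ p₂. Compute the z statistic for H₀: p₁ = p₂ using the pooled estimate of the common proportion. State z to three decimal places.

p̂₁ = 704/1295 ≈ 0.54363, p̂₂ = 1064/1995 ≈ 0.53333.
Pooled p̂ = (704+1064)/(1295+1995) = 1768/3290 = 0.53739.
SE = √(p̂(1−p̂)(1/n₁+1/n₂)) = √(0.53739·0.46261·0.00127345) = √(0.000316584) = 0.01779.
z = (0.54363 − 0.53333)/0.01779 = 0.01030/0.01779 = 0.579.
p-value = 2·P(Z > 0.579) ≈ 0.5628.

z = 0.579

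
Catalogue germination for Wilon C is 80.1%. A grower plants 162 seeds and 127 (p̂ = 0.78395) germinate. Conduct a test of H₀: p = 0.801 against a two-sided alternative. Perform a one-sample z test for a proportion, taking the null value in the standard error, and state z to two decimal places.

z = -0.54

p̂ = 127/162 ≈ 0.7840.
Under H₀, SE = √(0.801·0.199/162) = √(0.000983944) = 0.0314.
z = (0.7840 − 0.801)/0.0314 = -0.0170/0.0314 = -0.54.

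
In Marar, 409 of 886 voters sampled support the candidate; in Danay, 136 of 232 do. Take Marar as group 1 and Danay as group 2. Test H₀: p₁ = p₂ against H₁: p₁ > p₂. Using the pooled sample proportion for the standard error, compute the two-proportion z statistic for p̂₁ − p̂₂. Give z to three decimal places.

p̂₁ = 409/886 ≈ 0.46163, p̂₂ = 136/232 ≈ 0.58621.
Pooled p̂ = (409+136)/(886+232) = 545/1118 = 0.48748.
SE = √(p̂(1−p̂)(1/n₁+1/n₂)) = √(0.48748·0.51252·0.00543901) = √(0.0013589) = 0.03686.
z = (0.46163 − 0.58621)/0.03686 = -0.12458/0.03686 = -3.380.
p-value = P(Z > -3.380) ≈ 0.9996.

z = -3.380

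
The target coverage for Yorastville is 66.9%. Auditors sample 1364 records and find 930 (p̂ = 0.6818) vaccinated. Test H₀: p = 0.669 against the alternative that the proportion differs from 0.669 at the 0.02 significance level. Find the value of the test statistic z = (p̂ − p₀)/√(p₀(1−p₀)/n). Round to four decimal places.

z = 1.0060

p̂ = 930/1364 = 0.681818.
Under H₀, SE = √(0.669·0.331/1364) = √(0.000162345) = 0.012741.
z = (0.681818 − 0.669)/0.012741 = 0.012818/0.012741 = 1.0060.
Two-sided p-value ≈ 2·Φ(−1.006) = 0.3144, so at α = 0.02 we fail to reject H₀.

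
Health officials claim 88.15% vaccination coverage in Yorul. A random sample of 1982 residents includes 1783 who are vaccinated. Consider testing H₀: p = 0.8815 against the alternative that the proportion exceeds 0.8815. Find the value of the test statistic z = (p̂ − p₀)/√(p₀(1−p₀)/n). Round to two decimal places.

z = 2.49

p̂ = 1783/1982 ≈ 0.89960.
Under H₀, SE = √(0.8815·0.1185/1982) = √(5.27032e-05) = 0.00726.
z = (0.89960 − 0.8815)/0.00726 = 0.01810/0.00726 = 2.49.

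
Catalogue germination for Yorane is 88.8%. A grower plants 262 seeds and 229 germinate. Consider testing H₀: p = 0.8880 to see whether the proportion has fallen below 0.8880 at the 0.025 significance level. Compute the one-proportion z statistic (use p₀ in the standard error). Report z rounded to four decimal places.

z = -0.7162

p̂ = 229/262 ≈ 0.874046.
SE = √(p₀(1−p₀)/n) = √(0.099456/262) = 0.019483.
z = (0.874046 − 0.888)/0.019483 = -0.013954/0.019483 = -0.7162.
p-value = P(Z < -0.716) ≈ 0.2369, so at α = 0.025 we fail to reject H₀.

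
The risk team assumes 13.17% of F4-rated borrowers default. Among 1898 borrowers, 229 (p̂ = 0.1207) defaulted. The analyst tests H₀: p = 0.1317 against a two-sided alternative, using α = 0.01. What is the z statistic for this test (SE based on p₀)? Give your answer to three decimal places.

z = -1.423

p̂ = 229/1898 ≈ 0.120653.
Standard error under H₀: √(0.1317×0.8683/1898) = 0.007762.
z = (0.120653 − 0.1317)/0.007762 = -0.011047/0.007762 = -1.423.
Two-sided p-value ≈ 2·Φ(−1.423) = 0.1547; since p > α = 0.01, fail to reject H₀.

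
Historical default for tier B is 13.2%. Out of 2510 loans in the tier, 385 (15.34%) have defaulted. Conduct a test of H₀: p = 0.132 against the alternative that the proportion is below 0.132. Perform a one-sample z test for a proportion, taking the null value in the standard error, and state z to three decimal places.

p̂ = 385/2510 = 0.153386.
Under H₀, SE = √(0.132·0.868/2510) = √(4.56478e-05) = 0.006756.
z = (0.153386 − 0.132)/0.006756 = 0.021386/0.006756 = 3.165.

z = 3.165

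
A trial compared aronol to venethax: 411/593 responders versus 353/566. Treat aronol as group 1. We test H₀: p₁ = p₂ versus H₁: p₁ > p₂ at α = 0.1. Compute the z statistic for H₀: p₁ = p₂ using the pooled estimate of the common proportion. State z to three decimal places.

p̂₁ = 411/593 = 0.693086, p̂₂ = 353/566 = 0.623675.
Pooled p̂ = (411+353)/(593+566) = 764/1159 = 0.659189.
SE = √(p̂(1−p̂)(1/n₁+1/n₂)) = √(0.659189·0.340811·0.00345313) = √(0.000775775) = 0.027853.
z = (0.693086 − 0.623675)/0.027853 = 0.069411/0.027853 = 2.492.
p-value = P(Z > 2.492) ≈ 0.0063. With α = 0.1, reject H₀.

z = 2.492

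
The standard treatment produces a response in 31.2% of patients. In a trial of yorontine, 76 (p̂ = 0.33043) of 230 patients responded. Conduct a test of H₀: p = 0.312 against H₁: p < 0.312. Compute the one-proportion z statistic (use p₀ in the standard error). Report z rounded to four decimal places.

p̂ = 76/230 ≈ 0.330435.
Standard error under H₀: √(0.312×0.688/230) = 0.030550.
z = (0.330435 − 0.312)/0.030550 = 0.018435/0.030550 = 0.6034.

z = 0.6034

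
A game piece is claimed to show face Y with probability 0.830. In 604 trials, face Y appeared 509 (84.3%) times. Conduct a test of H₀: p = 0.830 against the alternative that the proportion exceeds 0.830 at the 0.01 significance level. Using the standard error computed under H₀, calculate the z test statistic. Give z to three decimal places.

p̂ = 509/604 = 0.84272.
Under H₀, SE = √(0.83·0.17/604) = √(0.000233609) = 0.01528.
z = (0.84272 − 0.83)/0.01528 = 0.01272/0.01528 = 0.832.
p-value = P(Z > 0.832) ≈ 0.2027; since p > α = 0.01, fail to reject H₀.

z = 0.832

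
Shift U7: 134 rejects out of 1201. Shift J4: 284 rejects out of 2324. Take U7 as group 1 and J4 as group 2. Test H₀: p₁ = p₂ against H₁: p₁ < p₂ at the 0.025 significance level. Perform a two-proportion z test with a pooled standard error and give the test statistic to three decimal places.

z = -0.925

p̂₁ = 134/1201 = 0.11157, p̂₂ = 284/2324 = 0.12220.
Pooled p̂ = (134+284)/(1201+2324) = 418/3525 = 0.11858.
SE = √(p̂(1−p̂)(1/n₁+1/n₂)) = √(0.11858·0.88142·0.00126293) = √(0.000132002) = 0.01149.
z = (0.11157 − 0.12220)/0.01149 = -0.01063/0.01149 = -0.925.
p-value = P(Z < -0.925) ≈ 0.1774, so at α = 0.025 we fail to reject H₀.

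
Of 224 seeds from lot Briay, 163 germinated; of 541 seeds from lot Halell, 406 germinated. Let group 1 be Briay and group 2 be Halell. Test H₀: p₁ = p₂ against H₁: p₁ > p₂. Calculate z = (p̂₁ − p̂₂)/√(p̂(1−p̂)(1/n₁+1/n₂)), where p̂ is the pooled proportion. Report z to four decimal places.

z = -0.6569

p̂₁ = 163/224 = 0.727679, p̂₂ = 406/541 = 0.750462.
Pooled p̂ = (163+406)/(224+541) = 569/765 = 0.743791.
SE = √(p̂(1−p̂)(1/n₁+1/n₂)) = √(0.743791·0.256209·0.00631271) = √(0.00120299) = 0.034684.
z = (0.727679 − 0.750462)/0.034684 = -0.022783/0.034684 = -0.6569.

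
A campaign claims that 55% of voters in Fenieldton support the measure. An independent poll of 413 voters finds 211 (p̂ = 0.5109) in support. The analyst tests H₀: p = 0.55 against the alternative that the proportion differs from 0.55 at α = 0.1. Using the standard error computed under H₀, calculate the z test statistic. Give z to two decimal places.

z = -1.60

p̂ = 211/413 = 0.5109.
SE = √(p₀(1−p₀)/n) = √(0.2475/413) = 0.0245.
z = (0.5109 − 0.55)/0.0245 = -0.0391/0.0245 = -1.60.
p-value = 2·P(Z > 1.597) ≈ 0.1102, so at α = 0.1 we fail to reject H₀.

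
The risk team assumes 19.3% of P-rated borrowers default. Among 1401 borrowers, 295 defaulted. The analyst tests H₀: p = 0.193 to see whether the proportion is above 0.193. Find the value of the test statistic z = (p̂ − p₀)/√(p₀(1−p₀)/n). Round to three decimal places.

z = 1.666

p̂ = 295/1401 = 0.21056.
SE = √(p₀(1−p₀)/n) = √(0.15575/1401) = 0.01054.
z = (0.21056 − 0.193)/0.01054 = 0.01756/0.01054 = 1.666.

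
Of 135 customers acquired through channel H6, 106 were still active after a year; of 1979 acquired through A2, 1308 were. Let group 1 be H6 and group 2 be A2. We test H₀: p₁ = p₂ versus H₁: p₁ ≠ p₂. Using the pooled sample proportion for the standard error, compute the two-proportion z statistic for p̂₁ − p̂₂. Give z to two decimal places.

p̂₁ = 106/135 = 0.7852, p̂₂ = 1308/1979 = 0.6609.
Pooled p̂ = (106+1308)/(135+1979) = 1414/2114 = 0.6689.
SE = √(p̂(1−p̂)(1/n₁+1/n₂)) = √(0.6689·0.3311·0.00791271) = √(0.00175252) = 0.0419.
z = (0.7852 − 0.6609)/0.0419 = 0.1243/0.0419 = 2.97.

z = 2.97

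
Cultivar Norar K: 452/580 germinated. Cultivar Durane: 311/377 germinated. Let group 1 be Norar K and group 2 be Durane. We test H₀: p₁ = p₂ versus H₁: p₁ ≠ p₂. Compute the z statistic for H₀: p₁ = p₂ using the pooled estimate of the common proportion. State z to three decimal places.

z = -1.715

p̂₁ = 452/580 ≈ 0.77931, p̂₂ = 311/377 ≈ 0.82493.
Pooled p̂ = (452+311)/(580+377) = 763/957 = 0.79728.
SE = √(p̂(1−p̂)(1/n₁+1/n₂)) = √(0.79728·0.20272·0.00437666) = √(0.000707367) = 0.02660.
z = (0.77931 − 0.82493)/0.02660 = -0.04562/0.02660 = -1.715.
p-value = 2·P(Z > 1.715) ≈ 0.0863.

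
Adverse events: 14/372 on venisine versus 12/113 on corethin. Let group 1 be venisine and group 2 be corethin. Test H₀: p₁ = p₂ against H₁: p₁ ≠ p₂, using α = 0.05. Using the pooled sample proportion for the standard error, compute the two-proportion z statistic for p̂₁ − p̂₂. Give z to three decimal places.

z = -2.834

p̂₁ = 14/372 ≈ 0.03763, p̂₂ = 12/113 ≈ 0.10619.
Pooled p̂ = (14+12)/(372+113) = 26/485 = 0.05361.
SE = √(0.0507344 × 0.0115377) = 0.02419.
z = (0.03763 − 0.10619)/0.02419 = -0.06856/0.02419 = -2.834.
p-value = 2·P(Z > 2.834) ≈ 0.0046, so at α = 0.05 we reject H₀.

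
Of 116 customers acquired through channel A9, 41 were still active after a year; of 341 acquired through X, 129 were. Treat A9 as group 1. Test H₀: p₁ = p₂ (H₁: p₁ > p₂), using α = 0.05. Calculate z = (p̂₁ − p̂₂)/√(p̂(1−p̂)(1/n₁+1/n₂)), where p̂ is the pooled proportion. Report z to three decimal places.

z = -0.478

p̂₁ = 41/116 = 0.35345, p̂₂ = 129/341 = 0.37830.
Pooled p̂ = (41+129)/(116+341) = 170/457 = 0.37199.
SE = √(0.233614 × 0.0115532) = 0.05195.
z = (0.35345 − 0.37830)/0.05195 = -0.02485/0.05195 = -0.478.
p-value = P(Z > -0.478) ≈ 0.6838. With α = 0.05, fail to reject H₀.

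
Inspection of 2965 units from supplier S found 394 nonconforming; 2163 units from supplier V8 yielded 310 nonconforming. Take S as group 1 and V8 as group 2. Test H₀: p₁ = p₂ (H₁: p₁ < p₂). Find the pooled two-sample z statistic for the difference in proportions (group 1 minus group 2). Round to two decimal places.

z = -1.07

p̂₁ = 394/2965 = 0.1329, p̂₂ = 310/2163 = 0.1433.
Pooled p̂ = (394+310)/(2965+2163) = 704/5128 = 0.1373.
SE = √(p̂(1−p̂)(1/n₁+1/n₂)) = √(0.1373·0.8627·0.000799589) = √(9.47019e-05) = 0.0097.
z = (0.1329 − 0.1433)/0.0097 = -0.0104/0.0097 = -1.07.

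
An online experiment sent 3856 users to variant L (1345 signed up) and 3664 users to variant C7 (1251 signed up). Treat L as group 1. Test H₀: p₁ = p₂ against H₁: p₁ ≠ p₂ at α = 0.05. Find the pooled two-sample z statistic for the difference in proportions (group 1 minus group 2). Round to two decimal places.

p̂₁ = 1345/3856 ≈ 0.3488, p̂₂ = 1251/3664 ≈ 0.3414.
Pooled p̂ = (1345+1251)/(3856+3664) = 2596/7520 = 0.3452.
SE = √(0.226041 × 0.000532262) = 0.0110.
z = (0.3488 − 0.3414)/0.0110 = 0.0074/0.0110 = 0.67.
Two-sided p-value ≈ 2·Φ(−0.673) = 0.5012. With α = 0.05, fail to reject H₀.

z = 0.67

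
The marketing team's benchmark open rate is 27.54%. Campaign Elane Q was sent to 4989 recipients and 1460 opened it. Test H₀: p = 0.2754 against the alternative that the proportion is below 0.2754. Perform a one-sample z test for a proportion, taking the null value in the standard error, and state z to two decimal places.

p̂ = 1460/4989 ≈ 0.2926.
SE = √(p₀(1−p₀)/n) = √(0.19955/4989) = 0.0063.
z = (0.2926 − 0.2754)/0.0063 = 0.0172/0.0063 = 2.73.

z = 2.73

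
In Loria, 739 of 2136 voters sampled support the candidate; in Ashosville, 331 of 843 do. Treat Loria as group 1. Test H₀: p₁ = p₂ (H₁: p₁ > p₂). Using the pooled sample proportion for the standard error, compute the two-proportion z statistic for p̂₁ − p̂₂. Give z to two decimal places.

z = -2.39

p̂₁ = 739/2136 ≈ 0.3460, p̂₂ = 331/843 ≈ 0.3926.
Pooled p̂ = (739+331)/(2136+843) = 1070/2979 = 0.3592.
SE = √(p̂(1−p̂)(1/n₁+1/n₂)) = √(0.3592·0.6408·0.0016544) = √(0.000380794) = 0.0195.
z = (0.3460 − 0.3926)/0.0195 = -0.0466/0.0195 = -2.39.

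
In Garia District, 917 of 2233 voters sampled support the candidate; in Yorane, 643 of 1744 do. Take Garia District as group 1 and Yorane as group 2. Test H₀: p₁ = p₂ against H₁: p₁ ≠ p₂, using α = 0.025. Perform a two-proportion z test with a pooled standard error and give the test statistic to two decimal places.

z = 2.69

p̂₁ = 917/2233 ≈ 0.4107, p̂₂ = 643/1744 ≈ 0.3687.
Pooled p̂ = (917+643)/(2233+1744) = 1560/3977 = 0.3923.
SE = √(p̂(1−p̂)(1/n₁+1/n₂)) = √(0.3923·0.6077·0.00102122) = √(0.00024345) = 0.0156.
z = (0.4107 − 0.3687)/0.0156 = 0.0420/0.0156 = 2.69.
p-value = 2·P(Z > 2.690) ≈ 0.0072; since p < α = 0.025, reject H₀.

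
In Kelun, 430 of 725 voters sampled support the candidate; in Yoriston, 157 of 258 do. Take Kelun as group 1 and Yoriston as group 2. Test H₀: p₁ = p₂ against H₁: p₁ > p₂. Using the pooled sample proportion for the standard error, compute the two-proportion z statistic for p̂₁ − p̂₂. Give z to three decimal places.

p̂₁ = 430/725 ≈ 0.59310, p̂₂ = 157/258 ≈ 0.60853.
Pooled p̂ = (430+157)/(725+258) = 587/983 = 0.59715.
SE = √(p̂(1−p̂)(1/n₁+1/n₂)) = √(0.59715·0.40285·0.00525528) = √(0.00126422) = 0.03556.
z = (0.59310 − 0.60853)/0.03556 = -0.01543/0.03556 = -0.434.

z = -0.434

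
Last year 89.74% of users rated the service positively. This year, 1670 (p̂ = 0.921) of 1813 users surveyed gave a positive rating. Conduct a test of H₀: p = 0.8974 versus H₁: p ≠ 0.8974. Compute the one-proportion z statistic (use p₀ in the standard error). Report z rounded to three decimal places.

z = 3.329

p̂ = 1670/1813 ≈ 0.921125.
SE = √(p₀(1−p₀)/n) = √(0.092073/1813) = 0.007126.
z = (0.921125 − 0.8974)/0.007126 = 0.023725/0.007126 = 3.329.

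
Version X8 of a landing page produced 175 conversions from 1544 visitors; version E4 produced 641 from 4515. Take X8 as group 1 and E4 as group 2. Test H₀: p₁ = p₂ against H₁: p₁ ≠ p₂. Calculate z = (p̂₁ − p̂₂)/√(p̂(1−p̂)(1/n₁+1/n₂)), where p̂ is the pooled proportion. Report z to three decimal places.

z = -2.845

p̂₁ = 175/1544 = 0.113342, p̂₂ = 641/4515 = 0.141971.
Pooled p̂ = (175+641)/(1544+4515) = 816/6059 = 0.134676.
SE = √(0.116538 × 0.000869152) = 0.010064.
z = (0.113342 − 0.141971)/0.010064 = -0.028629/0.010064 = -2.845.
p-value = 2·P(Z > 2.845) ≈ 0.0044.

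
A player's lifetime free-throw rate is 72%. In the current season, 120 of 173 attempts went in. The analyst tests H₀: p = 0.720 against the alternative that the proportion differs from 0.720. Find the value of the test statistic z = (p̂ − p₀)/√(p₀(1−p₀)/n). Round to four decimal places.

z = -0.7721

p̂ = 120/173 = 0.693642.
Under H₀, SE = √(0.72·0.28/173) = √(0.00116532) = 0.034137.
z = (0.693642 − 0.72)/0.034137 = -0.026358/0.034137 = -0.7721.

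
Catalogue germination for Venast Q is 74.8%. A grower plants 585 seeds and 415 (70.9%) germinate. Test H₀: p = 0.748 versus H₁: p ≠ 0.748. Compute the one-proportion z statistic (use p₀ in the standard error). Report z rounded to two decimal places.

z = -2.15

p̂ = 415/585 = 0.70940.
SE = √(p₀(1−p₀)/n) = √(0.1885/585) = 0.01795.
z = (0.70940 − 0.748)/0.01795 = -0.03860/0.01795 = -2.15.
p-value = 2·P(Z > 2.150) ≈ 0.0315.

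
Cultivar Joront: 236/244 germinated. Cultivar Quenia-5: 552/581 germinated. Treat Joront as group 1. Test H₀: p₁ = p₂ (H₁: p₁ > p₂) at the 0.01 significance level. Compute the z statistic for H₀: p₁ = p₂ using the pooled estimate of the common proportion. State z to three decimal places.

p̂₁ = 236/244 = 0.967213, p̂₂ = 552/581 = 0.950086.
Pooled p̂ = (236+552)/(244+581) = 788/825 = 0.955152.
SE = √(0.0428371 × 0.00581953) = 0.015789.
z = (0.967213 − 0.950086)/0.015789 = 0.017127/0.015789 = 1.085.
p-value = P(Z > 1.085) ≈ 0.1390. With α = 0.01, fail to reject H₀.

z = 1.085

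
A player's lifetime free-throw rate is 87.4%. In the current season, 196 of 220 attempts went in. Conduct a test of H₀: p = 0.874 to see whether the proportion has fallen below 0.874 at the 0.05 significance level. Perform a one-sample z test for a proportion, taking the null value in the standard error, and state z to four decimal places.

p̂ = 196/220 = 0.890909.
Standard error under H₀: √(0.874×0.126/220) = 0.022373.
z = (0.890909 − 0.874)/0.022373 = 0.016909/0.022373 = 0.7558.
p-value = P(Z < 0.756) ≈ 0.7751. With α = 0.05, fail to reject H₀.

z = 0.7558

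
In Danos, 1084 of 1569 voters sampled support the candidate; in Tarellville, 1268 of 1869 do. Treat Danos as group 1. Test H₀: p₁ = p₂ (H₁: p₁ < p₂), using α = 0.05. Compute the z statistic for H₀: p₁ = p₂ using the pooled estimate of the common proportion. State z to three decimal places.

z = 0.782

p̂₁ = 1084/1569 ≈ 0.69089, p̂₂ = 1268/1869 ≈ 0.67844.
Pooled p̂ = (1084+1268)/(1569+1869) = 2352/3438 = 0.68412.
SE = √(p̂(1−p̂)(1/n₁+1/n₂)) = √(0.68412·0.31588·0.00117239) = √(0.000253355) = 0.01592.
z = (0.69089 − 0.67844)/0.01592 = 0.01245/0.01592 = 0.782.
p-value = P(Z < 0.782) ≈ 0.7829; since p > α = 0.05, fail to reject H₀.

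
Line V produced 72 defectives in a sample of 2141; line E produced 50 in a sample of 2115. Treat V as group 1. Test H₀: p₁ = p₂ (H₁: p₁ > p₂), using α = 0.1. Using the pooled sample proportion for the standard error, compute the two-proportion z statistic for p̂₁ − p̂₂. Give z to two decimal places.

p̂₁ = 72/2141 ≈ 0.03363, p̂₂ = 50/2115 ≈ 0.02364.
Pooled p̂ = (72+50)/(2141+2115) = 122/4256 = 0.02867.
SE = √(p̂(1−p̂)(1/n₁+1/n₂)) = √(0.02867·0.97133·0.000939885) = √(2.61699e-05) = 0.00512.
z = (0.03363 − 0.02364)/0.00512 = 0.00999/0.00512 = 1.95.
p-value = P(Z > 1.953) ≈ 0.0254. With α = 0.1, reject H₀.

z = 1.95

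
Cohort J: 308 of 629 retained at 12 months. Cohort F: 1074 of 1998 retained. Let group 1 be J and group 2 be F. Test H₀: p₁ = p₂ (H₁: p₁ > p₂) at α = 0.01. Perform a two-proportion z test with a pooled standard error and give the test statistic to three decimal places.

z = -2.097

p̂₁ = 308/629 ≈ 0.48967, p̂₂ = 1074/1998 ≈ 0.53754.
Pooled p̂ = (308+1074)/(629+1998) = 1382/2627 = 0.52608.
SE = √(0.24932 × 0.00209033) = 0.02283.
z = (0.48967 − 0.53754)/0.02283 = -0.04787/0.02283 = -2.097.
p-value = P(Z > -2.097) ≈ 0.9820; since p > α = 0.01, fail to reject H₀.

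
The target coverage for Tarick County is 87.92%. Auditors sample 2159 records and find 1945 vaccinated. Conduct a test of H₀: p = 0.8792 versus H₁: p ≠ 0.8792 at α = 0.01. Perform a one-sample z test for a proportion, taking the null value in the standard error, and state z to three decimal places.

p̂ = 1945/2159 ≈ 0.900880.
SE = √(p₀(1−p₀)/n) = √(0.10621/2159) = 0.007014.
z = (0.900880 − 0.8792)/0.007014 = 0.021680/0.007014 = 3.091.
Two-sided p-value ≈ 2·Φ(−3.091) = 0.0020, so at α = 0.01 we reject H₀.

z = 3.091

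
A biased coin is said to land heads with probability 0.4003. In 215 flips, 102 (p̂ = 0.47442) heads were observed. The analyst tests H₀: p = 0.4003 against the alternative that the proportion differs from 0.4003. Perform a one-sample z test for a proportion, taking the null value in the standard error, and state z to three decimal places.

z = 2.218

p̂ = 102/215 = 0.47442.
SE = √(p₀(1−p₀)/n) = √(0.24006/215) = 0.03341.
z = (0.47442 − 0.4003)/0.03341 = 0.07412/0.03341 = 2.218.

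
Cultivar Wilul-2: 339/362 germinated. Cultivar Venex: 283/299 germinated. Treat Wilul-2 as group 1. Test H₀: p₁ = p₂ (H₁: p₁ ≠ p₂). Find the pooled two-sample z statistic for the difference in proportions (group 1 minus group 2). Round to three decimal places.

z = -0.544

p̂₁ = 339/362 ≈ 0.936464, p̂₂ = 283/299 ≈ 0.946488.
Pooled p̂ = (339+283)/(362+299) = 622/661 = 0.940998.
SE = √(0.0555203 × 0.00610691) = 0.018414.
z = (0.936464 − 0.946488)/0.018414 = -0.010024/0.018414 = -0.544.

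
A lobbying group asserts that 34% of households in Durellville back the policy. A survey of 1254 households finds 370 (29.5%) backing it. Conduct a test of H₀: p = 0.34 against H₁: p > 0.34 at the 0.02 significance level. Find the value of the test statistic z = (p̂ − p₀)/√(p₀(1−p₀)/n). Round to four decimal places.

p̂ = 370/1254 = 0.295056.
Standard error under H₀: √(0.34×0.66/1254) = 0.013377.
z = (0.295056 − 0.34)/0.013377 = -0.044944/0.013377 = -3.3598.
p-value = P(Z > -3.360) ≈ 0.9996; since p > α = 0.02, fail to reject H₀.

z = -3.3598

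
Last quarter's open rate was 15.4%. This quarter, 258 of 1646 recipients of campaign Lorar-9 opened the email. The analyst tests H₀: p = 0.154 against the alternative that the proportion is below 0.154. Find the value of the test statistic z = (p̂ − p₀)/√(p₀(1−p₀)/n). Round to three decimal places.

p̂ = 258/1646 = 0.15674.
Standard error under H₀: √(0.154×0.846/1646) = 0.00890.
z = (0.15674 − 0.154)/0.00890 = 0.00274/0.00890 = 0.308.

z = 0.308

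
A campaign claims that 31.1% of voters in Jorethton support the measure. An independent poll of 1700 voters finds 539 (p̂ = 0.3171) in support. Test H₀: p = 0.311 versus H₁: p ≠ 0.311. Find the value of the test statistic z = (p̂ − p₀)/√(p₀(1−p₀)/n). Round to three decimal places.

z = 0.540

p̂ = 539/1700 = 0.31706.
SE = √(p₀(1−p₀)/n) = √(0.21428/1700) = 0.01123.
z = (0.31706 − 0.311)/0.01123 = 0.00606/0.01123 = 0.540.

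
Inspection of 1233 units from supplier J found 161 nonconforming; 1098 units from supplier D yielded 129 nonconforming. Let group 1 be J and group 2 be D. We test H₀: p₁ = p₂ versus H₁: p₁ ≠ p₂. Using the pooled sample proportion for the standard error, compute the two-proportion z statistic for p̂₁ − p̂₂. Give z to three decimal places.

z = 0.956

p̂₁ = 161/1233 = 0.130576, p̂₂ = 129/1098 = 0.117486.
Pooled p̂ = (161+129)/(1233+1098) = 290/2331 = 0.124410.
SE = √(p̂(1−p̂)(1/n₁+1/n₂)) = √(0.124410·0.875590·0.00172178) = √(0.000187557) = 0.013695.
z = (0.130576 − 0.117486)/0.013695 = 0.013090/0.013695 = 0.956.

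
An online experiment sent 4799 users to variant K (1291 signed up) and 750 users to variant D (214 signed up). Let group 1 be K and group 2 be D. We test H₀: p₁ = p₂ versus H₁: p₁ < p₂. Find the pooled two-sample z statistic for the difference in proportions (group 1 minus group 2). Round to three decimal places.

z = -0.935

p̂₁ = 1291/4799 = 0.26901, p̂₂ = 214/750 = 0.28533.
Pooled p̂ = (1291+214)/(4799+750) = 1505/5549 = 0.27122.
SE = √(0.19766 × 0.00154171) = 0.01746.
z = (0.26901 − 0.28533)/0.01746 = -0.01632/0.01746 = -0.935.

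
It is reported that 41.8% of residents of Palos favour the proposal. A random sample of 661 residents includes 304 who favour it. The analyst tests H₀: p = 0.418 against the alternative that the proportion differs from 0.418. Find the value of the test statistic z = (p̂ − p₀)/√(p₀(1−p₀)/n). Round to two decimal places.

z = 2.18

p̂ = 304/661 ≈ 0.4599.
SE = √(p₀(1−p₀)/n) = √(0.24328/661) = 0.0192.
z = (0.4599 − 0.418)/0.0192 = 0.0419/0.0192 = 2.18.
p-value = 2·P(Z > 2.185) ≈ 0.0289.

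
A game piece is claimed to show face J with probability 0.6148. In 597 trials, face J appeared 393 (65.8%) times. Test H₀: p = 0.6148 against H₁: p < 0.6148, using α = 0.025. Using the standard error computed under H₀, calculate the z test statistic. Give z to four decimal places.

z = 2.1836

p̂ = 393/597 = 0.658291.
Standard error under H₀: √(0.6148×0.3852/597) = 0.019917.
z = (0.658291 − 0.6148)/0.019917 = 0.043491/0.019917 = 2.1836.
p-value = P(Z < 2.184) ≈ 0.9855. With α = 0.025, fail to reject H₀.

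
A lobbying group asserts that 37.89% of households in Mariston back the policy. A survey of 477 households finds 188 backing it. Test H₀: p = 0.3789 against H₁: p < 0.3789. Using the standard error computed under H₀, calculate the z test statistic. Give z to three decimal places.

z = 0.686

p̂ = 188/477 = 0.39413.
Standard error under H₀: √(0.3789×0.6211/477) = 0.02221.
z = (0.39413 − 0.3789)/0.02221 = 0.01523/0.02221 = 0.686.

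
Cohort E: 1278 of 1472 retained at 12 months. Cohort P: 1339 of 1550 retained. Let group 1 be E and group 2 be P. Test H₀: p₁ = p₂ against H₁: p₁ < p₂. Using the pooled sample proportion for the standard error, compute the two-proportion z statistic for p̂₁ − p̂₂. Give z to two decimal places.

z = 0.35

p̂₁ = 1278/1472 = 0.8682, p̂₂ = 1339/1550 = 0.8639.
Pooled p̂ = (1278+1339)/(1472+1550) = 2617/3022 = 0.8660.
SE = √(0.116057 × 0.00132451) = 0.0124.
z = (0.8682 − 0.8639)/0.0124 = 0.0043/0.0124 = 0.35.
p-value = P(Z < 0.350) ≈ 0.6367.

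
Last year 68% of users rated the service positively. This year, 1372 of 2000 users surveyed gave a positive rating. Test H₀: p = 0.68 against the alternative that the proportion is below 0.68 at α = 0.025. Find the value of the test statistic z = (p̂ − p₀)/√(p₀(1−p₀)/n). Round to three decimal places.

z = 0.575

p̂ = 1372/2000 = 0.68600.
Under H₀, SE = √(0.68·0.32/2000) = √(0.0001088) = 0.01043.
z = (0.68600 − 0.68)/0.01043 = 0.00600/0.01043 = 0.575.
p-value = P(Z < 0.575) ≈ 0.7174, so at α = 0.025 we fail to reject H₀.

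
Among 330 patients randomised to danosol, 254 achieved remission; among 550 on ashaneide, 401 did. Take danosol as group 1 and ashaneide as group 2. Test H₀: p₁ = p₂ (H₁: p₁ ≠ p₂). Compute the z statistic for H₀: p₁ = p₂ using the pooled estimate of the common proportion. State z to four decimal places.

z = 1.3368

p̂₁ = 254/330 = 0.769697, p̂₂ = 401/550 = 0.729091.
Pooled p̂ = (254+401)/(330+550) = 655/880 = 0.744318.
SE = √(0.190309 × 0.00484848) = 0.030376.
z = (0.769697 − 0.729091)/0.030376 = 0.040606/0.030376 = 1.3368.
p-value = 2·P(Z > 1.337) ≈ 0.1813.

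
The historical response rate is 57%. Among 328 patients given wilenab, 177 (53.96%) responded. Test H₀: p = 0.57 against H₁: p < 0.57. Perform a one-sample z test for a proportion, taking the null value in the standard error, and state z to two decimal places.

p̂ = 177/328 ≈ 0.5396.
Standard error under H₀: √(0.57×0.43/328) = 0.0273.
z = (0.5396 − 0.57)/0.0273 = -0.0304/0.0273 = -1.11.

z = -1.11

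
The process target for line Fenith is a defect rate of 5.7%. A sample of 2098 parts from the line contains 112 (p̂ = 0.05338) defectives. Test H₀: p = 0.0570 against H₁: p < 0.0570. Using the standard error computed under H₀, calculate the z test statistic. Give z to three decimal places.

p̂ = 112/2098 = 0.053384.
Under H₀, SE = √(0.057·0.943/2098) = √(2.56201e-05) = 0.005062.
z = (0.053384 − 0.057)/0.005062 = -0.003616/0.005062 = -0.714.
p-value = P(Z < -0.714) ≈ 0.2375.

z = -0.714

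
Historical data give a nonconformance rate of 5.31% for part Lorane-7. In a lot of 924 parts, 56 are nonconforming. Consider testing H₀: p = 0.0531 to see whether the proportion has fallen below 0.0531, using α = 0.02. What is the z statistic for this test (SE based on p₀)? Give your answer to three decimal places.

p̂ = 56/924 ≈ 0.06061.
SE = √(p₀(1−p₀)/n) = √(0.05028/924) = 0.00738.
z = (0.06061 − 0.0531)/0.00738 = 0.00751/0.00738 = 1.018.
p-value = P(Z < 1.018) ≈ 0.8456; since p > α = 0.02, fail to reject H₀.

z = 1.018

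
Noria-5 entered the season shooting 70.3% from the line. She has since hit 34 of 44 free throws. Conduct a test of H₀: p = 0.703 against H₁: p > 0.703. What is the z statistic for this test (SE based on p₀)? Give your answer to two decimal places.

p̂ = 34/44 ≈ 0.7727.
SE = √(p₀(1−p₀)/n) = √(0.20879/44) = 0.0689.
z = (0.7727 − 0.703)/0.0689 = 0.0697/0.0689 = 1.01.

z = 1.01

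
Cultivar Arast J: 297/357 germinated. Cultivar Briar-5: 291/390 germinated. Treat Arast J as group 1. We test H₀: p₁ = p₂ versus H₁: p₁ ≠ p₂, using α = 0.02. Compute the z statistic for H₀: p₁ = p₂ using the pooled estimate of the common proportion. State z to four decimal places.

z = 2.8610

p̂₁ = 297/357 = 0.831933, p̂₂ = 291/390 = 0.746154.
Pooled p̂ = (297+291)/(357+390) = 588/747 = 0.787149.
SE = √(p̂(1−p̂)(1/n₁+1/n₂)) = √(0.787149·0.212851·0.00536522) = √(0.00089892) = 0.029982.
z = (0.831933 − 0.746154)/0.029982 = 0.085779/0.029982 = 2.8610.
Two-sided p-value ≈ 2·Φ(−2.861) = 0.0042; since p < α = 0.02, reject H₀.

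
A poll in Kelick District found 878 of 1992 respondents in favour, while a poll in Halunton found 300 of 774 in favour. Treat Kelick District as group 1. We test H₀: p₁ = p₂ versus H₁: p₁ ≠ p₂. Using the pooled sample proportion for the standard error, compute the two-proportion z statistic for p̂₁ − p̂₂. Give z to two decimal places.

z = 2.54

p̂₁ = 878/1992 ≈ 0.44076, p̂₂ = 300/774 ≈ 0.38760.
Pooled p̂ = (878+300)/(1992+774) = 1178/2766 = 0.42589.
SE = √(p̂(1−p̂)(1/n₁+1/n₂)) = √(0.42589·0.57411·0.001794) = √(0.000438645) = 0.02094.
z = (0.44076 − 0.38760)/0.02094 = 0.05316/0.02094 = 2.54.
Two-sided p-value ≈ 2·Φ(−2.539) = 0.0111.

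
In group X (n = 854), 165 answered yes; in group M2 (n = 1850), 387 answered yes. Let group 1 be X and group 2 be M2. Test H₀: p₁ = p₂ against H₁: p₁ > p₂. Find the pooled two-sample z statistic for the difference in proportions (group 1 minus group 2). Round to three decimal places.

z = -0.958

p̂₁ = 165/854 = 0.19321, p̂₂ = 387/1850 = 0.20919.
Pooled p̂ = (165+387)/(854+1850) = 552/2704 = 0.20414.
SE = √(0.162468 × 0.0017115) = 0.01668.
z = (0.19321 − 0.20919)/0.01668 = -0.01598/0.01668 = -0.958.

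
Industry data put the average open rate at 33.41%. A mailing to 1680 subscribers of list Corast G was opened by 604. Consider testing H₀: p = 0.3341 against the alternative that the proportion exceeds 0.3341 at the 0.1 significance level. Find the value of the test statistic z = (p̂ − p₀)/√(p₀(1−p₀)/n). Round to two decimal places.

p̂ = 604/1680 ≈ 0.3595.
Standard error under H₀: √(0.3341×0.6659/1680) = 0.0115.
z = (0.3595 − 0.3341)/0.0115 = 0.0254/0.0115 = 2.21.
p-value = P(Z > 2.209) ≈ 0.0136, so at α = 0.1 we reject H₀.

z = 2.21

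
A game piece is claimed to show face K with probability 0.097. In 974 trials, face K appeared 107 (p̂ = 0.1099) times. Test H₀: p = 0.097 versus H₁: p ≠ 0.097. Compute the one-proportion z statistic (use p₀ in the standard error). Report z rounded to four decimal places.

z = 1.3557

p̂ = 107/974 ≈ 0.109856.
Under H₀, SE = √(0.097·0.903/974) = √(8.99292e-05) = 0.009483.
z = (0.109856 − 0.097)/0.009483 = 0.012856/0.009483 = 1.3557.
Two-sided p-value ≈ 2·Φ(−1.356) = 0.1752.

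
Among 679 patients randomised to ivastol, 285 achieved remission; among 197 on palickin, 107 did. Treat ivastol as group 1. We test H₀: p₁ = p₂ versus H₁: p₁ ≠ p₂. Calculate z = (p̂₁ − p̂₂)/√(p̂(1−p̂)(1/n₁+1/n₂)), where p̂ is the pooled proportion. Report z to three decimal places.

p̂₁ = 285/679 = 0.41973, p̂₂ = 107/197 = 0.54315.
Pooled p̂ = (285+107)/(679+197) = 392/876 = 0.44749.
SE = √(p̂(1−p̂)(1/n₁+1/n₂)) = √(0.44749·0.55251·0.0065489) = √(0.00161917) = 0.04024.
z = (0.41973 − 0.54315)/0.04024 = -0.12342/0.04024 = -3.067.
Two-sided p-value ≈ 2·Φ(−3.067) = 0.0022.

z = -3.067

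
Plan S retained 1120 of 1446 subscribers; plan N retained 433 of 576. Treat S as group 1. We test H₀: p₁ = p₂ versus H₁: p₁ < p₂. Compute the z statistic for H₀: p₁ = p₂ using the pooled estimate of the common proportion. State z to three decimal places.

z = 1.097

p̂₁ = 1120/1446 = 0.77455, p̂₂ = 433/576 = 0.75174.
Pooled p̂ = (1120+433)/(1446+576) = 1553/2022 = 0.76805.
SE = √(0.178148 × 0.00242767) = 0.02080.
z = (0.77455 − 0.75174)/0.02080 = 0.02281/0.02080 = 1.097.
p-value = P(Z < 1.097) ≈ 0.8637.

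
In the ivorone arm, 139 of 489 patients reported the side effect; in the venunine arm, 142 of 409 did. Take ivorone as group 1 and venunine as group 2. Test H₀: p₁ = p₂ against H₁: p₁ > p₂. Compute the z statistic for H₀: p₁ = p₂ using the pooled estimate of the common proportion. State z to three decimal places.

z = -2.026

p̂₁ = 139/489 = 0.28425, p̂₂ = 142/409 = 0.34719.
Pooled p̂ = (139+142)/(489+409) = 281/898 = 0.31292.
SE = √(p̂(1−p̂)(1/n₁+1/n₂)) = √(0.31292·0.68708·0.00448998) = √(0.000965346) = 0.03107.
z = (0.28425 − 0.34719)/0.03107 = -0.06294/0.03107 = -2.026.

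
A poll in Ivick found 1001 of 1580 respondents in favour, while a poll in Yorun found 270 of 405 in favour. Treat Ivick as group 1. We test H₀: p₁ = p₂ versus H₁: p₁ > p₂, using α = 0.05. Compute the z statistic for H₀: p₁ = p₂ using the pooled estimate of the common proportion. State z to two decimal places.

z = -1.24

p̂₁ = 1001/1580 ≈ 0.6335, p̂₂ = 270/405 ≈ 0.6667.
Pooled p̂ = (1001+270)/(1580+405) = 1271/1985 = 0.6403.
SE = √(0.230315 × 0.00310205) = 0.0267.
z = (0.6335 − 0.6667)/0.0267 = -0.0332/0.0267 = -1.24.
p-value = P(Z > -1.239) ≈ 0.8924, so at α = 0.05 we fail to reject H₀.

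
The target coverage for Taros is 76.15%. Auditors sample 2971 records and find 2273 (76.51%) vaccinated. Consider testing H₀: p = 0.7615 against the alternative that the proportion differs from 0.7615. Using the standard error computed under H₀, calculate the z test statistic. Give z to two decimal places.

z = 0.46

p̂ = 2273/2971 = 0.7651.
Under H₀, SE = √(0.7615·0.2385/2971) = √(6.11302e-05) = 0.0078.
z = (0.7651 − 0.7615)/0.0078 = 0.0036/0.0078 = 0.46.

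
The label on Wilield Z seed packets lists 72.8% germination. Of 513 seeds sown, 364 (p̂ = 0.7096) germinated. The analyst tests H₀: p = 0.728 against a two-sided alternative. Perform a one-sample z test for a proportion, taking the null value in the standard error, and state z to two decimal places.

p̂ = 364/513 = 0.7096.
Under H₀, SE = √(0.728·0.272/513) = √(0.000385996) = 0.0196.
z = (0.7096 − 0.728)/0.0196 = -0.0184/0.0196 = -0.94.

z = -0.94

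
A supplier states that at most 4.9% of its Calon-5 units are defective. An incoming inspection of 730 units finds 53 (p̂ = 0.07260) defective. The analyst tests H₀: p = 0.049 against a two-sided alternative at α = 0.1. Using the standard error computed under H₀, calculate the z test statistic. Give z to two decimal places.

z = 2.95

p̂ = 53/730 ≈ 0.0726.
Under H₀, SE = √(0.049·0.951/730) = √(6.38342e-05) = 0.0080.
z = (0.0726 − 0.049)/0.0080 = 0.0236/0.0080 = 2.95.
p-value = 2·P(Z > 2.954) ≈ 0.0031; since p < α = 0.1, reject H₀.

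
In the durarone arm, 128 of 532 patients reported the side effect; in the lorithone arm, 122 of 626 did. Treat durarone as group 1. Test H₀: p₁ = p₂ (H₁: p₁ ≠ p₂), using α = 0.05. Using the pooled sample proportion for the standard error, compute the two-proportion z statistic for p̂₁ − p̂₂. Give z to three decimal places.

p̂₁ = 128/532 = 0.24060, p̂₂ = 122/626 = 0.19489.
Pooled p̂ = (128+122)/(532+626) = 250/1158 = 0.21589.
SE = √(p̂(1−p̂)(1/n₁+1/n₂)) = √(0.21589·0.78411·0.00347714) = √(0.000588615) = 0.02426.
z = (0.24060 − 0.19489)/0.02426 = 0.04571/0.02426 = 1.884.
Two-sided p-value ≈ 2·Φ(−1.884) = 0.0595; since p > α = 0.05, fail to reject H₀.

z = 1.884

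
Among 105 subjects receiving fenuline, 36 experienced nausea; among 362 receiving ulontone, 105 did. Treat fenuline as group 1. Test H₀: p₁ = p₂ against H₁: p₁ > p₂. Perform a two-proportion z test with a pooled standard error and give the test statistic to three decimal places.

z = 1.038

p̂₁ = 36/105 ≈ 0.34286, p̂₂ = 105/362 ≈ 0.29006.
Pooled p̂ = (36+105)/(105+362) = 141/467 = 0.30193.
SE = √(p̂(1−p̂)(1/n₁+1/n₂)) = √(0.30193·0.69807·0.0122862) = √(0.00258954) = 0.05089.
z = (0.34286 − 0.29006)/0.05089 = 0.05280/0.05089 = 1.038.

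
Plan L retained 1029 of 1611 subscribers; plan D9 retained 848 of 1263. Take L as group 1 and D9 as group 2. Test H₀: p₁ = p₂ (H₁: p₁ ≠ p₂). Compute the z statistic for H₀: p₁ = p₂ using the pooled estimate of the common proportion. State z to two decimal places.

p̂₁ = 1029/1611 = 0.6387, p̂₂ = 848/1263 = 0.6714.
Pooled p̂ = (1029+848)/(1611+1263) = 1877/2874 = 0.6531.
SE = √(p̂(1−p̂)(1/n₁+1/n₂)) = √(0.6531·0.3469·0.0014125) = √(0.000320018) = 0.0179.
z = (0.6387 − 0.6714)/0.0179 = -0.0327/0.0179 = -1.83.

z = -1.83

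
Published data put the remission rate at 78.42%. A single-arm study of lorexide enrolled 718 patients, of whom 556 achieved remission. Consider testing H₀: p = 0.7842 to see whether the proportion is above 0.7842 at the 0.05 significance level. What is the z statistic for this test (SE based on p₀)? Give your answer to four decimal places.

z = -0.6401

p̂ = 556/718 = 0.774373.
Under H₀, SE = √(0.7842·0.2158/718) = √(0.000235697) = 0.015352.
z = (0.774373 − 0.7842)/0.015352 = -0.009827/0.015352 = -0.6401.
p-value = P(Z > -0.640) ≈ 0.7389; since p > α = 0.05, fail to reject H₀.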